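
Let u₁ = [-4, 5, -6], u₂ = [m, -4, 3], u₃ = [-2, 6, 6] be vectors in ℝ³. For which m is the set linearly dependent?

m = 31/11

The set is linearly dependent precisely when det[u₁; u₂; u₃] = 0.
The determinant works out to 186 - 66*m.
Setting this to zero gives m = 31/11.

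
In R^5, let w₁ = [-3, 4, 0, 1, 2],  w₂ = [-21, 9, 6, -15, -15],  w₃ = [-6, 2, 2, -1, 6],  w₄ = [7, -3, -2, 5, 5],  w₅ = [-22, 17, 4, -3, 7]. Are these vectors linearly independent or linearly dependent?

linearly dependent

Place the vectors as rows of a 5×5 matrix and reduce to echelon form.
The reduction yields 3 nonzero rows, so the rank is 3.
Since rank 3 < 5, the set is linearly dependent.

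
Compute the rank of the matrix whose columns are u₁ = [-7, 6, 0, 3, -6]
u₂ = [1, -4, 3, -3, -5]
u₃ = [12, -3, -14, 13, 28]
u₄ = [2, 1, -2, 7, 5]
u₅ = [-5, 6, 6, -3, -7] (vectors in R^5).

4

Row-reduce the 5×5 matrix with these as rows.
There are 4 pivot columns, so rank = 4.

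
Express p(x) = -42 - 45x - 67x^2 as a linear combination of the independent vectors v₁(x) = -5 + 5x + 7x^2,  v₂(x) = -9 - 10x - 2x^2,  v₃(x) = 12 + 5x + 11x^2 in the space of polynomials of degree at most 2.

p = -3v₁ + v₂ - 4v₃

Work in coordinates with respect to the standard basis {1, x, x^2}.
Set up the augmented matrix [v₁ | v₂ | v₃ | p] and row-reduce.
The system has the unique solution (c₁, c₂, c₃) = (-3, 1, -4).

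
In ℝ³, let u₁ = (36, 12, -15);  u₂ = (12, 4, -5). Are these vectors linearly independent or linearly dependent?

linearly dependent

Place the vectors as rows of a 2×3 matrix and reduce to echelon form.
The reduction yields 1 nonzero row, so the rank is 1.
Since rank 1 < 2, the set is linearly dependent.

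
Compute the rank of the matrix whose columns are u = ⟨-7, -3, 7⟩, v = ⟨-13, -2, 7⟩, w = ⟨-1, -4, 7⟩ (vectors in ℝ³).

rank 2

Apply Gaussian elimination to the matrix whose rows are u, v, w.
Reduction leaves 2 leading entries, giving rank 2.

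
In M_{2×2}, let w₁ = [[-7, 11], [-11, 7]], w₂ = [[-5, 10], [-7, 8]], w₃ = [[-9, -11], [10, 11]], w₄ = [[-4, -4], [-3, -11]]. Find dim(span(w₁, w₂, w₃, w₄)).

dim = 4

Represent each element by its coordinate vector in ℝ⁴.
Row-reduce the 4×4 matrix with these as rows.
Reduction leaves 4 leading entries, giving rank 4.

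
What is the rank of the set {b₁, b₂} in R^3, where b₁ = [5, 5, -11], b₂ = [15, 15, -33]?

1

Row-reduce the 2×3 matrix with these as rows.
Reduction leaves 1 leading entry, giving rank 1.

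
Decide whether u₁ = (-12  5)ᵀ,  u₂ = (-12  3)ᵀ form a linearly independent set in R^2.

Form the 2×2 matrix with these as columns; its determinant is 24.
A nonzero determinant means the columns are linearly independent.

linearly independent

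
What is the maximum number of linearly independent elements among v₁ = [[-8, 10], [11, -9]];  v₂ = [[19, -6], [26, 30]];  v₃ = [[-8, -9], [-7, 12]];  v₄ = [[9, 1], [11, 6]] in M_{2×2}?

Use coordinates relative to {E₁₁, E₁₂, E₂₁, E₂₂}.
Row-reduce the 4×4 matrix with these as rows.
Reduction leaves 3 leading entries, giving rank 3.

3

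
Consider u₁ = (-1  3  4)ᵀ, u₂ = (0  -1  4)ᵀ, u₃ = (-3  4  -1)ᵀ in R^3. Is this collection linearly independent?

linearly independent

Place the vectors as rows of a 3×3 matrix and reduce to echelon form.
The reduction yields 3 nonzero rows, so the rank is 3.
Since rank = 3 (the number of vectors), the set is linearly independent.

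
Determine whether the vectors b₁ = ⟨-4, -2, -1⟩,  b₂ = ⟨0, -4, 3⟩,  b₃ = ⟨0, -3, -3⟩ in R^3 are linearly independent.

Form the 3×3 matrix with these as columns; its determinant is -84.
A nonzero determinant means the columns are linearly independent.

linearly independent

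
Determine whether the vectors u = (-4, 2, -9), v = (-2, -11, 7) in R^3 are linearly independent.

Place the vectors as rows of a 2×3 matrix and reduce to echelon form.
The reduction yields 2 nonzero rows, so the rank is 2.
Since rank = 2 (the number of vectors), the set is linearly independent.

linearly independent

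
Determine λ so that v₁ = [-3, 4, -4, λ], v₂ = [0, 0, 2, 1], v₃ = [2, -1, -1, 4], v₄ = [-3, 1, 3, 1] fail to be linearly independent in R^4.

Place the vectors as rows of a 4×4 matrix; dependence ⇔ determinant zero.
The determinant works out to 2*λ + 80.
Setting this to zero gives λ = -40.

λ = -40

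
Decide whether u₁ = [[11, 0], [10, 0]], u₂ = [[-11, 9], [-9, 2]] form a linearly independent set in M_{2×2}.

linearly independent

Write each element as a coordinate vector in ℝ⁴ using {E₁₁, E₁₂, E₂₁, E₂₂}.
Row-reduce the matrix whose columns are u₁, u₂.
The reduction yields 2 nonzero rows, so the rank is 2.
Since rank = 2 (the number of vectors), the set is linearly independent.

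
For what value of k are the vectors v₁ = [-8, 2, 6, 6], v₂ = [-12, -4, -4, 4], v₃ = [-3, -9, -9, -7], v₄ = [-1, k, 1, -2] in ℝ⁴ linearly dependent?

k = -7/4

Place the vectors as rows of a 4×4 matrix; dependence ⇔ determinant zero.
Expanding, det = -512*k - 896.
Setting this to zero gives k = -7/4.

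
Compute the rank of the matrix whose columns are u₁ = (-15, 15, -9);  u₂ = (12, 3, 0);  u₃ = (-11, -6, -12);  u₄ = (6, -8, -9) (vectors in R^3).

Put the 3×4 matrix [u₁|u₂|u₃|u₄] into echelon form.
There are 3 pivot columns, so rank = 3.
(With 4 elements in a 3-dimensional space the rank is at most 3.)

rank 3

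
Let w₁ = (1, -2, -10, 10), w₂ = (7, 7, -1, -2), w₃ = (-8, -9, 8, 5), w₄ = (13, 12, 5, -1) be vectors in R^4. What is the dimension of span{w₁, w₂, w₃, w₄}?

Row-reduce the 4×4 matrix with these as rows.
The echelon form has 3 nonzero rows, so the rank is 3.

3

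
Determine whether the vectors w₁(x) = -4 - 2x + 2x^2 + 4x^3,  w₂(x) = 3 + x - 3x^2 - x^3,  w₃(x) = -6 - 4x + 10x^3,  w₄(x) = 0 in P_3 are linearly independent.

Write each element as a coordinate vector in ℝ⁴ using {1, x, …, x^3}.
One of the vectors is the zero vector, so the set is linearly dependent.

linearly dependent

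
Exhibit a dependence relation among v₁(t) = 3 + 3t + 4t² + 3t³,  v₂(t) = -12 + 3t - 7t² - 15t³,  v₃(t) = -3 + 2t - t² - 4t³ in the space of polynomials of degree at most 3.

v₁ + v₂ - 3v₃ = 0

Take coordinates with respect to {1, t, …, t³}.
Set up α₁v₁ + … + α₃v₃ = 0 and solve the homogeneous system.
The free variable yields coefficients (1, 1, -3) (any nonzero multiple also works).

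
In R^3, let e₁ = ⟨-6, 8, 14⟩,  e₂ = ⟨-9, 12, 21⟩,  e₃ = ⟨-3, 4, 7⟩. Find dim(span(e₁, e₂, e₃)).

dim = 1

Put the 3×3 matrix [e₁|e₂|e₃] into echelon form.
The echelon form has 1 nonzero row, so the rank is 1.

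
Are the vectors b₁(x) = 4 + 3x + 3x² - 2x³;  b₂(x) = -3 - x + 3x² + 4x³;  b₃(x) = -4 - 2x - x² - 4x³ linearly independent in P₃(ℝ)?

linearly independent

Take coordinates with respect to the standard basis {1, x, …, x³}.
Row-reduce the matrix whose columns are b₁, b₂, b₃.
The reduction yields 3 nonzero rows, so the rank is 3.
Since rank = 3 (the number of vectors), the set is linearly independent.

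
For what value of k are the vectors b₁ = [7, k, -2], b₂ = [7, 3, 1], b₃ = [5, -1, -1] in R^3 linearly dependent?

k = -5/2

The set is linearly dependent precisely when det[b₁; b₂; b₃] = 0.
Expanding, det = 12*k + 30.
Solving 12*k + 30 = 0 yields k = -5/2.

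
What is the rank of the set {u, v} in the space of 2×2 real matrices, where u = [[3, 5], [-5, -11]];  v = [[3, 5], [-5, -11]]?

Use coordinates relative to {E₁₁, E₁₂, E₂₁, E₂₂}.
Put the 4×2 matrix [u|v] into echelon form.
Exactly 1 pivot survives; hence the rank is 1.

1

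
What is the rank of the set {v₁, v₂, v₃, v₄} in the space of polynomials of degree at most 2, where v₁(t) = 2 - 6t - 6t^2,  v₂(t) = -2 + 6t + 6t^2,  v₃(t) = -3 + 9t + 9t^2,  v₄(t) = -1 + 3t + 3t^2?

rank 1

Pass to coordinate vectors with respect to the basis {1, t, t^2}.
Apply Gaussian elimination to the matrix whose rows are v₁, v₂, v₃, v₄.
There is 1 pivot column, so rank = 1.
(With 4 elements in a 3-dimensional space the rank is at most 3.)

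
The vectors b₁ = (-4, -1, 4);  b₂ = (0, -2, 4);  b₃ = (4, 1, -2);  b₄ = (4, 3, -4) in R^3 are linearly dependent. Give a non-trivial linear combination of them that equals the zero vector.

Solve the homogeneous system with b₁, b₂, b₃, b₄ as columns by row-reducing the coefficient matrix.
The free variable yields coefficients (1, -1, 2, -1) (any nonzero multiple also works).

b₁ - b₂ + 2b₃ - b₄ = 0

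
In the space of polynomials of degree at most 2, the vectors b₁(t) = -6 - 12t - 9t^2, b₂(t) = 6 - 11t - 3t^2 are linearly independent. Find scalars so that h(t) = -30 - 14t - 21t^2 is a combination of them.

h = 3b₁ - 2b₂

Identify each element with its coordinate vector in ℝ³ via {1, t, t^2}.
Solve the system with b₁, b₂ as columns and h as the right-hand side.
The system has the unique solution (α₁, α₂) = (3, -2).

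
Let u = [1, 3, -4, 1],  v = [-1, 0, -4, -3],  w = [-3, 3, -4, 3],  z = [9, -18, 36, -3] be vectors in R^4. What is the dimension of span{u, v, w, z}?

3

Put the 4×4 matrix [u|v|w|z] into echelon form.
There are 3 pivot columns, so rank = 3.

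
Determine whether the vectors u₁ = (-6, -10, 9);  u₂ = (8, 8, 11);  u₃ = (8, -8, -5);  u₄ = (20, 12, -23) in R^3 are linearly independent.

There are 4 vectors in a 3-dimensional space, so they cannot be linearly independent.

linearly dependent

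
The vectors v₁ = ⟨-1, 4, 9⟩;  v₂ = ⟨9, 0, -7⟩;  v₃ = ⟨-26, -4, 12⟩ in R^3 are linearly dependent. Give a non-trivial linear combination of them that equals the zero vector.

Set up α₁v₁ + … + α₃v₃ = 0 and solve the homogeneous system.
One solution (up to scaling) is (1, 3, 1).

v₁ + 3v₂ + v₃ = 0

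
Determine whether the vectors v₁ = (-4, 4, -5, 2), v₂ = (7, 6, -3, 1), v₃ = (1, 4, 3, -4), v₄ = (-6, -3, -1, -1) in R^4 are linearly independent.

linearly independent

Row-reduce the matrix whose columns are v₁, v₂, v₃, v₄.
The reduction yields 4 nonzero rows, so the rank is 4.
Since rank = 4 (the number of vectors), the set is linearly independent.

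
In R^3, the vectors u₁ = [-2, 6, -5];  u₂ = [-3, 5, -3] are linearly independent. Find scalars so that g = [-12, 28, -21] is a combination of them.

g = 3u₁ + 2u₂

Write g = α₁u₁ + α₂u₂ and equate components.
Row-reducing the augmented matrix gives the unique coefficients (α₁, α₂) = (3, 2).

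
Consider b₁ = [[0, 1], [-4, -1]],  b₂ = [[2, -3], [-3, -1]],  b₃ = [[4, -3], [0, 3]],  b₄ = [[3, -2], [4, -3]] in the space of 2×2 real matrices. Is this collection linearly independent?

linearly independent

Take coordinates with respect to the standard basis {E₁₁, E₁₂, E₂₁, E₂₂}.
Row-reduce the matrix whose columns are b₁, b₂, b₃, b₄.
The reduction yields 4 nonzero rows, so the rank is 4.
Since rank = 4 (the number of vectors), the set is linearly independent.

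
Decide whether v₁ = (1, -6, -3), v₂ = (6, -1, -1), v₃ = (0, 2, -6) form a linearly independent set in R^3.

Place the vectors as rows of a 3×3 matrix and reduce to echelon form.
The reduction yields 3 nonzero rows, so the rank is 3.
Since rank = 3 (the number of vectors), the set is linearly independent.

linearly independent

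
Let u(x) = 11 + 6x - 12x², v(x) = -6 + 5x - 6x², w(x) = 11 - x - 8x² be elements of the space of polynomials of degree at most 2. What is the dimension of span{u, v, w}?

Pass to coordinate vectors with respect to the basis {1, x, x²}.
Apply Gaussian elimination to the matrix whose rows are u, v, w.
Exactly 3 pivots survive; hence the rank is 3.

3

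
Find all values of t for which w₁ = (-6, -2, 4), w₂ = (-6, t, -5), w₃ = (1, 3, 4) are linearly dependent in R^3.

Place the vectors as rows of a 3×3 matrix; dependence ⇔ determinant zero.
The determinant works out to -28*t - 200.
Setting this to zero gives t = -50/7.

t = -50/7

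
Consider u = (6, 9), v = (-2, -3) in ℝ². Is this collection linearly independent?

The matrix [u|v] has determinant 0.
A zero determinant means the columns are linearly dependent.

linearly dependent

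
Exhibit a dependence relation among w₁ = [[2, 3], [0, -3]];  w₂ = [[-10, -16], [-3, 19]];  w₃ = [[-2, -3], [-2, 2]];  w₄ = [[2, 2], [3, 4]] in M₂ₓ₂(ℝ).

3w₁ + w₂ - 3w₃ - w₄ = 0

Pass to coordinate vectors relative to the basis {E₁₁, E₁₂, E₂₁, E₂₂}.
Set up α₁w₁ + … + α₄w₄ = 0 and solve the homogeneous system.
One solution (up to scaling) is (3, 1, -3, -1).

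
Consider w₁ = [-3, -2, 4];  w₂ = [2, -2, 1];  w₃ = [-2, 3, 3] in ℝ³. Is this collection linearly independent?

linearly independent

The matrix [w₁|w₂|w₃] has determinant 51.
A nonzero determinant means the columns are linearly independent.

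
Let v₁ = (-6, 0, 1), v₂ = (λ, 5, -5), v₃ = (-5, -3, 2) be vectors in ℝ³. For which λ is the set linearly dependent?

λ = 55/3

The vectors are dependent exactly when the determinant of the matrix with rows v₁, v₂, v₃ vanishes.
The determinant works out to 55 - 3*λ.
Setting this to zero gives λ = 55/3.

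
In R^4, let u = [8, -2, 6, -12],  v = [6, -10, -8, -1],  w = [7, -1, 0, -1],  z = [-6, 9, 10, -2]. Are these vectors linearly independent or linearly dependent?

linearly independent

The matrix [u|v|w|z] has determinant 706.
A nonzero determinant means the columns are linearly independent.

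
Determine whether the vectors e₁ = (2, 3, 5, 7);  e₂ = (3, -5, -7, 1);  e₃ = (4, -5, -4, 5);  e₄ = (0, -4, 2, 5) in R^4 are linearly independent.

linearly independent

Place the vectors as rows of a 4×4 matrix and reduce to echelon form.
The reduction yields 4 nonzero rows, so the rank is 4.
Since rank = 4 (the number of vectors), the set is linearly independent.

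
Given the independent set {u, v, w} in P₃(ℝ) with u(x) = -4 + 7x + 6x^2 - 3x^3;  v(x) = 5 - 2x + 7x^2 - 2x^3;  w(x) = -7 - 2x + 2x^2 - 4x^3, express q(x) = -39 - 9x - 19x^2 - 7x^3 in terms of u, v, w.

Work in coordinates with respect to the standard basis {1, x, …, x^3}.
Solve the system with u, v, w as columns and q as the right-hand side.
Back-substitution yields (a₁, a₂, a₃) = (-1, -3, 4).

q = -u - 3v + 4w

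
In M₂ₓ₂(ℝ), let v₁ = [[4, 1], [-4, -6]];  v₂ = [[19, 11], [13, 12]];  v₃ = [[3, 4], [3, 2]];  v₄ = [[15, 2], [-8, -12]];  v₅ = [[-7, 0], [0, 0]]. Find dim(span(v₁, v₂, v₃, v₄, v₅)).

Pass to coordinate vectors with respect to the basis {E₁₁, E₁₂, E₂₁, E₂₂}.
Apply Gaussian elimination to the matrix whose rows are v₁, v₂, v₃, v₄, v₅.
The echelon form has 3 nonzero rows, so the rank is 3.
(With 5 elements in a 4-dimensional space the rank is at most 4.)

3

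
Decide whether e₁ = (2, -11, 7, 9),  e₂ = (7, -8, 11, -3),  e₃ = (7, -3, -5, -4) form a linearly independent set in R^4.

linearly independent

Place the vectors as rows of a 3×4 matrix and reduce to echelon form.
The reduction yields 3 nonzero rows, so the rank is 3.
Since rank = 3 (the number of vectors), the set is linearly independent.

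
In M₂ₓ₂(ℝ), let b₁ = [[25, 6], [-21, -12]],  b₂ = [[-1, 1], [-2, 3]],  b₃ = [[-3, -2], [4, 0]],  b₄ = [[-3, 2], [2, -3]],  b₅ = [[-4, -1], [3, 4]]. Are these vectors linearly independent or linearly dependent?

linearly dependent

Write each element as a coordinate vector in ℝ⁴ using {E₁₁, E₁₂, E₂₁, E₂₂}.
There are 5 vectors in a 4-dimensional space, so they cannot be linearly independent.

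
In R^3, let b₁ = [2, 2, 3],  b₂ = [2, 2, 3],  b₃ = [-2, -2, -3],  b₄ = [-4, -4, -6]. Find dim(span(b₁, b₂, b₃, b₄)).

Row-reduce the 4×3 matrix with these as rows.
Exactly 1 pivot survives; hence the rank is 1.
(With 4 elements in a 3-dimensional space the rank is at most 3.)

1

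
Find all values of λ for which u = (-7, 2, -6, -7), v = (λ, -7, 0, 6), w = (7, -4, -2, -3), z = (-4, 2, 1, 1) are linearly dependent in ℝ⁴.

The set is linearly dependent precisely when det[u; v; w; z] = 0.
Expanding, det = 294 - 14*λ.
Solving 294 - 14*λ = 0 yields λ = 21.

λ = 21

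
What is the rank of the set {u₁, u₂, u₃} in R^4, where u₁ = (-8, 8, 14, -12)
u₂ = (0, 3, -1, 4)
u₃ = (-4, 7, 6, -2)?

2

Put the 4×3 matrix [u₁|u₂|u₃] into echelon form.
Reduction leaves 2 leading entries, giving rank 2.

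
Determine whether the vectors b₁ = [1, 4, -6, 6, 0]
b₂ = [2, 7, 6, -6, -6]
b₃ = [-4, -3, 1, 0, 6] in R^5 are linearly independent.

Row-reduce the matrix whose columns are b₁, b₂, b₃.
The reduction yields 3 nonzero rows, so the rank is 3.
Since rank = 3 (the number of vectors), the set is linearly independent.

linearly independent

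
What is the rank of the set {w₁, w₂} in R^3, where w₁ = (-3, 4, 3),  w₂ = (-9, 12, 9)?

Put the 3×2 matrix [w₁|w₂] into echelon form.
Reduction leaves 1 leading entry, giving rank 1.

rank 1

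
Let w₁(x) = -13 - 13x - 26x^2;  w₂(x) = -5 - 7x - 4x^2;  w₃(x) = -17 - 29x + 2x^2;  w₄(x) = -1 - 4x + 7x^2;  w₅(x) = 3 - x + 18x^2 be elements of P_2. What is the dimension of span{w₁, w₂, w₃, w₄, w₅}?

Pass to coordinate vectors with respect to the basis {1, x, x^2}.
Apply Gaussian elimination to the matrix whose rows are w₁, w₂, w₃, w₄, w₅.
There are 2 pivot columns, so rank = 2.
(With 5 elements in a 3-dimensional space the rank is at most 3.)

dim = 2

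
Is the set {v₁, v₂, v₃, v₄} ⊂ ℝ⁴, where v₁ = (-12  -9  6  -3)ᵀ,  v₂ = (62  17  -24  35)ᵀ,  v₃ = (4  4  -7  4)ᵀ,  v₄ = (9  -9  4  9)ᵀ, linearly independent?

Form the 4×4 matrix with these as columns; its determinant is 0.
A zero determinant means the columns are linearly dependent.
Indeed 3v₁ + v₂ - 2v₃ - 2v₄ = 0.

linearly dependent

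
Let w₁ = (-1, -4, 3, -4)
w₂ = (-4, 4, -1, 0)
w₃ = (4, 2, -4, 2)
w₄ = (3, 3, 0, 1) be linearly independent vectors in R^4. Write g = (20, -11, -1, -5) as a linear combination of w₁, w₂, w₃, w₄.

g = 3w₁ - 2w₂ + 3w₃ + w₄

Since w₁, w₂, w₃, w₄ are independent, the coefficients expressing g are uniquely determined by a linear system.
Row-reducing the augmented matrix gives the unique coefficients (a₁, …, a₄) = (3, -2, 3, 1).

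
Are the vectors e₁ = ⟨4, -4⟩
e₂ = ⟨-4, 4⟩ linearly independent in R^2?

linearly dependent

Form the 2×2 matrix with these as columns; its determinant is 0.
A zero determinant means the columns are linearly dependent.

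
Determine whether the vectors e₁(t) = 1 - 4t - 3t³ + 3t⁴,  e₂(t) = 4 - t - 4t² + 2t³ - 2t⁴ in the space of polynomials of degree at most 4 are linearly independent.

linearly independent

Take coordinates with respect to the standard basis {1, t, …, t⁴}.
Place the vectors as rows of a 2×5 matrix and reduce to echelon form.
The reduction yields 2 nonzero rows, so the rank is 2.
Since rank = 2 (the number of vectors), the set is linearly independent.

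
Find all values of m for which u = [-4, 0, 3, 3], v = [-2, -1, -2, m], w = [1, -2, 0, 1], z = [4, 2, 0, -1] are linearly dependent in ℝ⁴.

m = -3/2

The vectors are dependent exactly when the determinant of the matrix with rows u, v, w, z vanishes.
Cofactor expansion gives det = 30*m + 45.
Solving 30*m + 45 = 0 yields m = -3/2.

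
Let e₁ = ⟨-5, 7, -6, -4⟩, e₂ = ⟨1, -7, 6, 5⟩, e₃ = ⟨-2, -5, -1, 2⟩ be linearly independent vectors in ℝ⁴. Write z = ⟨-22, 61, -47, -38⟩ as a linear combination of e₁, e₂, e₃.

z = 4e₁ - 4e₂ - e₃

Since e₁, e₂, e₃ are independent, the coefficients expressing z are uniquely determined by a linear system.
Row-reducing the augmented matrix gives the unique coefficients (c₁, c₂, c₃) = (4, -4, -1).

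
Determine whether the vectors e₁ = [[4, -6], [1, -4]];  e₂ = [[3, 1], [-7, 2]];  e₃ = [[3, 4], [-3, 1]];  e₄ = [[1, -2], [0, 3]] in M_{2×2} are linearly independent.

linearly independent

Write each element as a coordinate vector in ℝ⁴ using {E₁₁, E₁₂, E₂₁, E₂₂}.
The matrix [e₁|e₂|e₃|e₄] has determinant 728.
A nonzero determinant means the columns are linearly independent.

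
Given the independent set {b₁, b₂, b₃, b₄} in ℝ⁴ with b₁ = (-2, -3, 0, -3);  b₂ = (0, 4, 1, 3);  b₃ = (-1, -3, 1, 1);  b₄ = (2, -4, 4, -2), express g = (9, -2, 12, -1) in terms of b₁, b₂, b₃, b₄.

g = -b₁ + b₂ - b₃ + 3b₄

Since b₁, b₂, b₃, b₄ are independent, the coefficients expressing g are uniquely determined by a linear system.
Row-reducing the augmented matrix gives the unique coefficients (α₁, …, α₄) = (-1, 1, -1, 3).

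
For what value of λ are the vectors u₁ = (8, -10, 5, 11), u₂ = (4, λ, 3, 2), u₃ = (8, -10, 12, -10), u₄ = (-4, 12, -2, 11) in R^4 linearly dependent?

λ = -52/9

The vectors are dependent exactly when the determinant of the matrix with rows u₁, u₂, u₃, u₄ vanishes.
Expanding, det = 1008*λ + 5824.
Setting this to zero gives λ = -52/9.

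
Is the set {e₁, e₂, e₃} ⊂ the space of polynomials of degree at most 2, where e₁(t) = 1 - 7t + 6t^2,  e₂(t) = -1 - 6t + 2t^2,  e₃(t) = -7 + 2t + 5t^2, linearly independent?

Take coordinates with respect to the standard basis {1, t, t^2}.
Form the 3×3 matrix with these as columns; its determinant is -235.
A nonzero determinant means the columns are linearly independent.

linearly independent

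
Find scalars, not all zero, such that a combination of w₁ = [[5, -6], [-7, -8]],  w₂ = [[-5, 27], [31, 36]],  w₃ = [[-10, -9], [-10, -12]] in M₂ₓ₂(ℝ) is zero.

Write each element as a vector in ℝ⁴ using {E₁₁, E₁₂, E₂₁, E₂₂}.
Write the vectors as columns of a matrix and find a nonzero vector in its null space.
The free variable yields coefficients (3, 1, 1) (any nonzero multiple also works).

3w₁ + w₂ + w₃ = 0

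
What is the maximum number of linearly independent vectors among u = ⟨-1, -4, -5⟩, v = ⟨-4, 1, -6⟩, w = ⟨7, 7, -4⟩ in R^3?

Form the matrix with u, v, w as columns and reduce.
Reduction leaves 3 leading entries, giving rank 3.

3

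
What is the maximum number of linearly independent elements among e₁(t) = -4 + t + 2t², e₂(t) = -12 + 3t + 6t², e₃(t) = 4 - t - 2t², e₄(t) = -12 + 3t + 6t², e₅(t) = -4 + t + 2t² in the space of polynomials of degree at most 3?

1

Represent each element by its coordinate vector in ℝ⁴.
Row-reduce the 5×4 matrix with these as rows.
The echelon form has 1 nonzero row, so the rank is 1.
(With 5 elements in a 4-dimensional space the rank is at most 4.)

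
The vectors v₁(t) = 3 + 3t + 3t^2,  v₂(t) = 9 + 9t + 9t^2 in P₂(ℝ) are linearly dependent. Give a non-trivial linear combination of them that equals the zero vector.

3v₁ - v₂ = 0

Pass to coordinate vectors relative to the basis {1, t, t^2}.
Row-reduce the matrix with v₁, v₂ as columns; the null space gives the coefficients.
The free variable yields coefficients (3, -1) (any nonzero multiple also works).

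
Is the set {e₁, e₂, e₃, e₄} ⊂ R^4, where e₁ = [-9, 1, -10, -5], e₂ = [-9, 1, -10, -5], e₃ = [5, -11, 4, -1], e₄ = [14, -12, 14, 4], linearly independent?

linearly dependent

Two of the vectors are equal, giving an immediate dependence.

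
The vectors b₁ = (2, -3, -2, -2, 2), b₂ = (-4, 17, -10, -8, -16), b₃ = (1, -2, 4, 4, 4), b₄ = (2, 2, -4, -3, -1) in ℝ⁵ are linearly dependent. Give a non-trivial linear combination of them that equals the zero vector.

Write the vectors as columns of a matrix and find a nonzero vector in its null space.
The free variable yields coefficients (3, 1, 2, -2) (any nonzero multiple also works).

3b₁ + b₂ + 2b₃ - 2b₄ = 0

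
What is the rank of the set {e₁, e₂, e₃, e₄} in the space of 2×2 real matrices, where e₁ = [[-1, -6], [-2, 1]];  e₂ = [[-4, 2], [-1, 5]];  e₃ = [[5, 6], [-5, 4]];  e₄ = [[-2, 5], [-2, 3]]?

Represent each element by its coordinate vector in ℝ⁴.
Apply Gaussian elimination to the matrix whose rows are e₁, e₂, e₃, e₄.
Reduction leaves 4 leading entries, giving rank 4.

4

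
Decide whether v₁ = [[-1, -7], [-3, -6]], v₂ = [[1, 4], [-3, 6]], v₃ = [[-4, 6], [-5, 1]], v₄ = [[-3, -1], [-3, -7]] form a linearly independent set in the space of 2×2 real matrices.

Take coordinates with respect to the standard basis {E₁₁, E₁₂, E₂₁, E₂₂}.
Row-reduce the matrix whose columns are v₁, v₂, v₃, v₄.
The reduction yields 4 nonzero rows, so the rank is 4.
Since rank = 4 (the number of vectors), the set is linearly independent.

linearly independent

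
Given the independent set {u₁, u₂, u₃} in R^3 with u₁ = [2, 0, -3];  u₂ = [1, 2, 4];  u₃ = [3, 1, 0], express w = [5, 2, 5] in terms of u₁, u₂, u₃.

Set up the augmented matrix [u₁ | u₂ | u₃ | w] and row-reduce.
Row-reducing the augmented matrix gives the unique coefficients (α₁, α₂, α₃) = (-3, -1, 4).

w = -3u₁ - u₂ + 4u₃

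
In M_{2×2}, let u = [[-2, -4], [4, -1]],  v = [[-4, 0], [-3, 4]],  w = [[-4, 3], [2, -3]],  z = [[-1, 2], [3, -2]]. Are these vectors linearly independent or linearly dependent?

Write each element as a coordinate vector in ℝ⁴ using {E₁₁, E₁₂, E₂₁, E₂₂}.
Form the 4×4 matrix with these as columns; its determinant is -305.
A nonzero determinant means the columns are linearly independent.

linearly independent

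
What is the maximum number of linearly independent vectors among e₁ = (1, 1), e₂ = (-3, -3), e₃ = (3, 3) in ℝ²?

1

Row-reduce the 3×2 matrix with these as rows.
The echelon form has 1 nonzero row, so the rank is 1.
(With 3 elements in a 2-dimensional space the rank is at most 2.)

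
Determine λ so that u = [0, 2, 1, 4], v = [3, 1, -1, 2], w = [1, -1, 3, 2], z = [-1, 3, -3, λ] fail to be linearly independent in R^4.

The set is linearly dependent precisely when det[u; v; w; z] = 0.
The determinant works out to 24 - 24*λ.
Setting this to zero gives λ = 1.

λ = 1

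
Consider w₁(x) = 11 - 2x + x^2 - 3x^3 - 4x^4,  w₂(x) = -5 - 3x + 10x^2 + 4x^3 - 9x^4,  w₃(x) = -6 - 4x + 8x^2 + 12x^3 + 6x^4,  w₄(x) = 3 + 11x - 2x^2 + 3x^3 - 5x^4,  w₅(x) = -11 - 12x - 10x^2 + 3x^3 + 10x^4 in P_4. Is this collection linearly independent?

Take coordinates with respect to the standard basis {1, x, …, x^4}.
The matrix [w₁|w₂|w₃|w₄|w₅] has determinant -282530.
A nonzero determinant means the columns are linearly independent.

linearly independent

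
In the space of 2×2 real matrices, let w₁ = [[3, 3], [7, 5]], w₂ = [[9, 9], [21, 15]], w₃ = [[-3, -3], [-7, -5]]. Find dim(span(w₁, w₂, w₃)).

1

Pass to coordinate vectors with respect to the basis {E₁₁, E₁₂, E₂₁, E₂₂}.
Put the 4×3 matrix [w₁|w₂|w₃] into echelon form.
Reduction leaves 1 leading entry, giving rank 1.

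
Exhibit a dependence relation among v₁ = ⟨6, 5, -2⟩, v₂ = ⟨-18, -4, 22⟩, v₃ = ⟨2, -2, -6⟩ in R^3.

2v₁ + v₂ + 3v₃ = 0

Solve the homogeneous system with v₁, v₂, v₃ as columns by row-reducing the coefficient matrix.
A generator of the null space is (2, 1, 3).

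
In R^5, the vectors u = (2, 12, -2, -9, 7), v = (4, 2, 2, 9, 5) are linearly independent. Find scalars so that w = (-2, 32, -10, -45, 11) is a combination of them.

w = 3u - 2v

Write w = c₁u + c₂v and equate components.
Back-substitution yields (c₁, c₂) = (3, -2).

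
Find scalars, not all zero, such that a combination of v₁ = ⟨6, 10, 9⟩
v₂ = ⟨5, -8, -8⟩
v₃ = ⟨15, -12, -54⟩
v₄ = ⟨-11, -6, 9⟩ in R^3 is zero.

Set up α₁v₁ + … + α₄v₄ = 0 and solve the homogeneous system.
The free variable yields coefficients (3, 0, 1, 3) (any nonzero multiple also works).

3v₁ + v₃ + 3v₄ = 0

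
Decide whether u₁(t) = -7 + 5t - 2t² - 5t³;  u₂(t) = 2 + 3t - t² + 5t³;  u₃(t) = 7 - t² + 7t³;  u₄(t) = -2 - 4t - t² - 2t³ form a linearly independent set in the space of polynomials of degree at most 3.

linearly independent

Take coordinates with respect to the standard basis {1, t, …, t³}.
Row-reduce the matrix whose columns are u₁, u₂, u₃, u₄.
The reduction yields 4 nonzero rows, so the rank is 4.
Since rank = 4 (the number of vectors), the set is linearly independent.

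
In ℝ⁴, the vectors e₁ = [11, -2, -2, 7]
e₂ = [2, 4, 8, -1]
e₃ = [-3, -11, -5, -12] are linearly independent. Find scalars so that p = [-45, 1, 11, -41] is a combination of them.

Set up the augmented matrix [e₁ | e₂ | e₃ | p] and row-reduce.
Back-substitution yields (a₁, a₂, a₃) = (-4, 1, 1).

p = -4e₁ + e₂ + e₃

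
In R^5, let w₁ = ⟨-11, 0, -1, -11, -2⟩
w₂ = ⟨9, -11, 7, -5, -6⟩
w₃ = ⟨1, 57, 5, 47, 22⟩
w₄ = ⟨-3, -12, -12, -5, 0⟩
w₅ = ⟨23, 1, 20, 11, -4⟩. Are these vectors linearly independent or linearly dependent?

linearly dependent

Row-reduce the matrix whose columns are w₁, w₂, w₃, w₄, w₅.
The reduction yields 3 nonzero rows, so the rank is 3.
Since rank 3 < 5, the set is linearly dependent.
Indeed 2w₁ + 3w₂ + w₃ + 2w₄ = 0.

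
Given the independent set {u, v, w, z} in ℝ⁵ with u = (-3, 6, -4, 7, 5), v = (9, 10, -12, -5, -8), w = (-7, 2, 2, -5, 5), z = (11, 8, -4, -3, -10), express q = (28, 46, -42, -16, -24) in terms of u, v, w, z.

q = u + 3v + w + z

Solve the system with u, v, w, z as columns and q as the right-hand side.
The system has the unique solution (c₁, …, c₄) = (1, 3, 1, 1).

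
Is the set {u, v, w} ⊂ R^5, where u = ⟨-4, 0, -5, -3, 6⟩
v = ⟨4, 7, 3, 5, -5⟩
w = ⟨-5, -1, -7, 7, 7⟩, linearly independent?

linearly independent

Place the vectors as rows of a 3×5 matrix and reduce to echelon form.
The reduction yields 3 nonzero rows, so the rank is 3.
Since rank = 3 (the number of vectors), the set is linearly independent.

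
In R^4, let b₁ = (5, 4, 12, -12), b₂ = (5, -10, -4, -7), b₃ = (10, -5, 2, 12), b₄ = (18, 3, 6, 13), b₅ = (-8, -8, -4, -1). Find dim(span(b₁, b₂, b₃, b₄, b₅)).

Form the matrix with b₁, b₂, b₃, b₄, b₅ as columns and reduce.
The echelon form has 4 nonzero rows, so the rank is 4.
(With 5 elements in a 4-dimensional space the rank is at most 4.)

dim = 4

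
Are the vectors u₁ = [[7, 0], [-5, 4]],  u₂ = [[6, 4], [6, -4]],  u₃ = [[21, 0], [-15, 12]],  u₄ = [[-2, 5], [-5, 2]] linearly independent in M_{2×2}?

Write each element as a coordinate vector in ℝ⁴ using {E₁₁, E₁₂, E₂₁, E₂₂}.
One vector is a scalar multiple of another, so the set is dependent.

linearly dependent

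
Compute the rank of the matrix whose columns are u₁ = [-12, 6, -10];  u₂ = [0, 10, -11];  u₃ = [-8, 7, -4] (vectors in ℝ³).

3

Form the matrix with u₁, u₂, u₃ as columns and reduce.
Reduction leaves 3 leading entries, giving rank 3.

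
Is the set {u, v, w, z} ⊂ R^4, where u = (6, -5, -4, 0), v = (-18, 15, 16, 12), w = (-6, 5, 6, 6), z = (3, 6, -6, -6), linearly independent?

linearly dependent

Row-reduce the matrix whose columns are u, v, w, z.
The reduction yields 3 nonzero rows, so the rank is 3.
Since rank 3 < 4, the set is linearly dependent.
Indeed u + v - 2w = 0.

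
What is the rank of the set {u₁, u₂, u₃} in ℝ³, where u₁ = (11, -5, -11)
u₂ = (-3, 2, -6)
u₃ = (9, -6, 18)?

2

Apply Gaussian elimination to the matrix whose rows are u₁, u₂, u₃.
Exactly 2 pivots survive; hence the rank is 2.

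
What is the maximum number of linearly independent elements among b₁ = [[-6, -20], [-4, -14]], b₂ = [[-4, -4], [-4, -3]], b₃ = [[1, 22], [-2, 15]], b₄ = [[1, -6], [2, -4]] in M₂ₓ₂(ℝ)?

2

Use coordinates relative to {E₁₁, E₁₂, E₂₁, E₂₂}.
Apply Gaussian elimination to the matrix whose rows are b₁, b₂, b₃, b₄.
Reduction leaves 2 leading entries, giving rank 2.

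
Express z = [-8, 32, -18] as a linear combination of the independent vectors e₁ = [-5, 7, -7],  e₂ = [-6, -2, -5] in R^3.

Set up the augmented matrix [e₁ | e₂ | z] and row-reduce.
Back-substitution yields (c₁, c₂) = (4, -2).

z = 4e₁ - 2e₂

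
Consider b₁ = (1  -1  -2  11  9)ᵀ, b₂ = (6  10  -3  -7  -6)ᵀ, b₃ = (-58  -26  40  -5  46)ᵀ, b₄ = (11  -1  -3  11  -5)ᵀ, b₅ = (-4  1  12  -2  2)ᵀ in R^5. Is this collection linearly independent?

linearly dependent

The matrix [b₁|b₂|b₃|b₄|b₅] has determinant 0.
A zero determinant means the columns are linearly dependent.
Indeed b₁ - 3b₂ - b₃ - 3b₄ + 2b₅ = 0.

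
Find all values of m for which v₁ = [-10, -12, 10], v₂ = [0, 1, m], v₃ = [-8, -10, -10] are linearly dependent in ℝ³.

Place the vectors as rows of a 3×3 matrix; dependence ⇔ determinant zero.
Cofactor expansion gives det = 180 - 4*m.
Setting this to zero gives m = 45.

m = 45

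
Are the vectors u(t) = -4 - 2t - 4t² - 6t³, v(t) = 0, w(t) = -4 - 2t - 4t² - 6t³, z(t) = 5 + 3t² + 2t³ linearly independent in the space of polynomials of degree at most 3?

Write each element as a coordinate vector in ℝ⁴ using {1, t, …, t³}.
One of the vectors is the zero vector, so the set is linearly dependent.

linearly dependent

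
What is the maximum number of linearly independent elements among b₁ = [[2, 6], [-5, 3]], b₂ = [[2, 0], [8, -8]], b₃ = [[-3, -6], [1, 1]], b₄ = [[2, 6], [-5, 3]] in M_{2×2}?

Represent each element by its coordinate vector in ℝ⁴.
Row-reduce the 4×4 matrix with these as rows.
There are 2 pivot columns, so rank = 2.

2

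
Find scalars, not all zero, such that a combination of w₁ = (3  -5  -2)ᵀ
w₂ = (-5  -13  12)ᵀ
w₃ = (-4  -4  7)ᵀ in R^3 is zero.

w₁ - w₂ + 2w₃ = 0

Solve the homogeneous system with w₁, w₂, w₃ as columns by row-reducing the coefficient matrix.
The free variable yields coefficients (1, -1, 2) (any nonzero multiple also works).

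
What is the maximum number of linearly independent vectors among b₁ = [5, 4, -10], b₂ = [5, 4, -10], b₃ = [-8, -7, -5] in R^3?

2

Put the 3×3 matrix [b₁|b₂|b₃] into echelon form.
Reduction leaves 2 leading entries, giving rank 2.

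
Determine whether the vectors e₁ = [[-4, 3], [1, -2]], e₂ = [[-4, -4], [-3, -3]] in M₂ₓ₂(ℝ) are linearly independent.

linearly independent

Take coordinates with respect to the standard basis {E₁₁, E₁₂, E₂₁, E₂₂}.
Place the vectors as rows of a 2×4 matrix and reduce to echelon form.
The reduction yields 2 nonzero rows, so the rank is 2.
Since rank = 2 (the number of vectors), the set is linearly independent.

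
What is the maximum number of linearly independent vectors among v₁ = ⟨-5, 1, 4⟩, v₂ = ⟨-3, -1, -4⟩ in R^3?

2

Row-reduce the 2×3 matrix with these as rows.
The echelon form has 2 nonzero rows, so the rank is 2.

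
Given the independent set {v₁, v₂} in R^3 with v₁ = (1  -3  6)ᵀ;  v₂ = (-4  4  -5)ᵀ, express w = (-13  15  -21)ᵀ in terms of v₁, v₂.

w = -v₁ + 3v₂

Since v₁, v₂ are independent, the coefficients expressing w are uniquely determined by a linear system.
Back-substitution yields (c₁, c₂) = (-1, 3).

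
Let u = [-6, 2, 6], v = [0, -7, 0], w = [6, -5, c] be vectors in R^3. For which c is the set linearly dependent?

c = -6

The vectors are dependent exactly when the determinant of the matrix with rows u, v, w vanishes.
Expanding, det = 42*c + 252.
Setting this to zero gives c = -6.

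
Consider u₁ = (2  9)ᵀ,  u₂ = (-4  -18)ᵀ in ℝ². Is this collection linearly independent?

Row-reduce the matrix whose columns are u₁, u₂.
The reduction yields 1 nonzero row, so the rank is 1.
Since rank 1 < 2, the set is linearly dependent.
Indeed 2u₁ + u₂ = 0.

linearly dependent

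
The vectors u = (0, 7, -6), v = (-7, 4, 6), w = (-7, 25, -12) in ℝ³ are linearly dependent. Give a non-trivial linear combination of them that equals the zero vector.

Solve the homogeneous system with u, v, w as columns by row-reducing the coefficient matrix.
The free variable yields coefficients (3, 1, -1) (any nonzero multiple also works).

3u + v - w = 0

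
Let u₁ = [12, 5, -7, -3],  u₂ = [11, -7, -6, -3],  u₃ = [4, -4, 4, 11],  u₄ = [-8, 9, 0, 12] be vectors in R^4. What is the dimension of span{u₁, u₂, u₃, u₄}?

4

Row-reduce the 4×4 matrix with these as rows.
There are 4 pivot columns, so rank = 4.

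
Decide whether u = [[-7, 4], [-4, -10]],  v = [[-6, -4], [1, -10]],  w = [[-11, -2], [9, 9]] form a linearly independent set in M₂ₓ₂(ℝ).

Write each element as a coordinate vector in ℝ⁴ using {E₁₁, E₁₂, E₂₁, E₂₂}.
Row-reduce the matrix whose columns are u, v, w.
The reduction yields 3 nonzero rows, so the rank is 3.
Since rank = 3 (the number of vectors), the set is linearly independent.

linearly independent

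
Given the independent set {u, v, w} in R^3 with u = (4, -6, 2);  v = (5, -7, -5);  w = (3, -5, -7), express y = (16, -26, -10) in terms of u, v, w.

Write y = a₁u + … + a₃w and equate components.
Back-substitution yields (a₁, a₂, a₃) = (3, -1, 3).

y = 3u - v + 3w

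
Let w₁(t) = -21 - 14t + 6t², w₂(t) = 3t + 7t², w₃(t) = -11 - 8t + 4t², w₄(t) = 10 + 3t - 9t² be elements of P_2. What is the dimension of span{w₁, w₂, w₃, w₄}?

Use coordinates relative to {1, t, t²}.
Put the 3×4 matrix [w₁|w₂|w₃|w₄] into echelon form.
Exactly 3 pivots survive; hence the rank is 3.
(With 4 elements in a 3-dimensional space the rank is at most 3.)

dim = 3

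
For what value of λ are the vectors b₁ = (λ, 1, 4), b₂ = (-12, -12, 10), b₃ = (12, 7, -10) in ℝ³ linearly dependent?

Dependence holds iff the 3×3 matrix [b₁ b₂ b₃] is singular.
Expanding, det = 50*λ + 240.
Solving 50*λ + 240 = 0 yields λ = -24/5.

λ = -24/5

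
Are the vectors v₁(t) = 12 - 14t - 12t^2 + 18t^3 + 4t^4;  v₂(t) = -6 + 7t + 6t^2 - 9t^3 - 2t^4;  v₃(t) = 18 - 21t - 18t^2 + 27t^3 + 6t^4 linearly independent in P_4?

linearly dependent

Write each element as a coordinate vector in ℝ⁵ using {1, t, …, t^4}.
Place the vectors as rows of a 3×5 matrix and reduce to echelon form.
The reduction yields 1 nonzero row, so the rank is 1.
Since rank 1 < 3, the set is linearly dependent.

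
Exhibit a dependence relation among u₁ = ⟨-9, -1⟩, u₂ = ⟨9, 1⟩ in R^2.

Set up α₁u₁ + α₂u₂ = 0 and solve the homogeneous system.
The free variable yields coefficients (1, 1) (any nonzero multiple also works).

u₁ + u₂ = 0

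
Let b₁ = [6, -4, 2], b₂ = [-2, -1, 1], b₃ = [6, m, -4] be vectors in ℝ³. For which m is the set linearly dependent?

Dependence holds iff the 3×3 matrix [b₁ b₂ b₃] is singular.
Cofactor expansion gives det = 44 - 10*m.
Solving 44 - 10*m = 0 yields m = 22/5.

m = 22/5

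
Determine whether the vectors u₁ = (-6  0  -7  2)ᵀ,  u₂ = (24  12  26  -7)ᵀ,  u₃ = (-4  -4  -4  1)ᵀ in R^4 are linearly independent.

linearly dependent

Row-reduce the matrix whose columns are u₁, u₂, u₃.
The reduction yields 2 nonzero rows, so the rank is 2.
Since rank 2 < 3, the set is linearly dependent.
Indeed 2u₁ + u₂ + 3u₃ = 0.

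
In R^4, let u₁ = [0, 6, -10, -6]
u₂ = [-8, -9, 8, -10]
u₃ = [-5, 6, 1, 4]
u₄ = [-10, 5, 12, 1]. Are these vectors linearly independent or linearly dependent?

Row-reduce the matrix whose columns are u₁, u₂, u₃, u₄.
The reduction yields 4 nonzero rows, so the rank is 4.
Since rank = 4 (the number of vectors), the set is linearly independent.

linearly independent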